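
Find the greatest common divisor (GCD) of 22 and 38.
2

Using the Euclidean algorithm:
22 = 0 × 38 + 22
38 = 1 × 22 + 16
22 = 1 × 16 + 6
16 = 2 × 6 + 4
6 = 1 × 4 + 2
4 = 2 × 2 + 0

GCD(22, 38) = 2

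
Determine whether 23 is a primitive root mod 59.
p - 1 = 58 has prime divisors 2, 29. Check 23^(58/q) mod 59 for each: 23^(58/2) = 23^29 ≡ 58, 23^(58/29) = 23^2 ≡ 57 (mod 59). None of these is 1, so 23 has order 58 = φ(59), so it is a primitive root mod 59.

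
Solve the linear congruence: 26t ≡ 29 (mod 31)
19

Since gcd(26, 31) = 1 divides 29, a solution exists.
Multiply both sides by the inverse of 26 mod 31:
  26^(-1) mod 31 = 6
  x ≡ 6 × 29 ≡ 174 ≡ 19 (mod 31)
Verification: 26 × 19 = 494 = 15 × 31 + 29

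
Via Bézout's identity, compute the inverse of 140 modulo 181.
Extended GCD: 140(-53) + 181(41) = 1. So 140^(-1) ≡ 128 ≡ 128 (mod 181). Verify: 140 × 128 = 17920 ≡ 1 (mod 181)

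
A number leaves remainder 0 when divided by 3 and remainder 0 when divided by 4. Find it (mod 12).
M = 3 × 4 = 12. M₁ = 4, y₁ ≡ 1 (mod 3). M₂ = 3, y₂ ≡ 3 (mod 4). r = 0×4×1 + 0×3×3 ≡ 0 (mod 12)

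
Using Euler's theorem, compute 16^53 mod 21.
By Euler: 16^{12} ≡ 1 (mod 21) since gcd(16, 21) = 1. 53 = 4×12 + 5. So 16^{53} ≡ 16^{5} ≡ 4 (mod 21)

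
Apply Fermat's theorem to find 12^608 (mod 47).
By Fermat: 12^{46} ≡ 1 (mod 47). 608 ≡ 10 (mod 46). So 12^{608} ≡ 12^{10} ≡ 8 (mod 47)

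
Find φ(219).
144

Prime factorization: 219 = 3 × 73
Using the formula φ(n) = n × Π(1 - 1/p) for each prime factor p:
φ(219) = 219 × (1 - 1/3) × (1 - 1/73)
φ(219) = 144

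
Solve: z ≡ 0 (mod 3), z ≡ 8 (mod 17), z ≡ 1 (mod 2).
M = 3 × 17 × 2 = 102. M₁ = 34, y₁ ≡ 1 (mod 3). M₂ = 6, y₂ ≡ 3 (mod 17). M₃ = 51, y₃ ≡ 1 (mod 2). z = 0×34×1 + 8×6×3 + 1×51×1 ≡ 93 (mod 102)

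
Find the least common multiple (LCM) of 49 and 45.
2205

First find GCD(49, 45) using the Euclidean algorithm:
49 = 1 × 45 + 4
45 = 11 × 4 + 1
4 = 4 × 1 + 0
GCD(49, 45) = 1

LCM formula: LCM(a, b) = (a × b) / GCD(a, b)
LCM(49, 45) = (49 × 45) / 1
LCM(49, 45) = 2205 / 1
LCM(49, 45) = 2205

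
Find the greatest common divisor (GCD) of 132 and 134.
2

Using the Euclidean algorithm:
132 = 0 × 134 + 132
134 = 1 × 132 + 2
132 = 66 × 2 + 0

GCD(132, 134) = 2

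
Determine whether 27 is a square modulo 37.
By Euler's criterion: 27^{18} ≡ 1 (mod 37). Since this equals 1, 27 is a QR.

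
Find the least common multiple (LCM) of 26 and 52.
52

First find GCD(26, 52) using the Euclidean algorithm:
26 = 0 × 52 + 26
52 = 2 × 26 + 0
GCD(26, 52) = 26

LCM formula: LCM(a, b) = (a × b) / GCD(a, b)
LCM(26, 52) = (26 × 52) / 26
LCM(26, 52) = 1352 / 26
LCM(26, 52) = 52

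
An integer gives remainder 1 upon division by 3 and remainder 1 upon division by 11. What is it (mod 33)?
M = 3 × 11 = 33. M₁ = 11, y₁ ≡ 2 (mod 3). M₂ = 3, y₂ ≡ 4 (mod 11). n = 1×11×2 + 1×3×4 ≡ 1 (mod 33). The smallest positive such number is 1.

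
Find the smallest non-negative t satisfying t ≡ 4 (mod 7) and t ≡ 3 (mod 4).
M = 7 × 4 = 28. M₁ = 4, y₁ ≡ 2 (mod 7). M₂ = 7, y₂ ≡ 3 (mod 4). t = 4×4×2 + 3×7×3 ≡ 11 (mod 28)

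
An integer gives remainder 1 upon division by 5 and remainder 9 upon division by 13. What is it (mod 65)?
M = 5 × 13 = 65. M₁ = 13, y₁ ≡ 2 (mod 5). M₂ = 5, y₂ ≡ 8 (mod 13). n = 1×13×2 + 9×5×8 ≡ 61 (mod 65). The smallest positive such number is 61.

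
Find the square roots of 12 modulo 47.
The square roots of 12 mod 47 are 24 and 23. Verify: 24² = 576 ≡ 12 (mod 47)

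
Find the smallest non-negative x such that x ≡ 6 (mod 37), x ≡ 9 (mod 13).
191

Using the Chinese Remainder Theorem:
M = product of moduli = 481
For equation 1: M_1 = 13, 13 ≡ 13 (mod 37), inverse of 13 mod 37 is 20 (check: 13 × 20 = 260 ≡ 1 (mod 37))
For equation 2: M_2 = 37, 37 ≡ 11 (mod 13), inverse of 37 mod 13 is 6 (check: 11 × 6 = 66 ≡ 1 (mod 13))
Combine: x ≡ Σ r_i×M_i×(M_i⁻¹ mod m_i) = 6×13×20 + 9×37×6 = 1560 + 1998 = 3558
3558 mod 481 = 191
x ≡ 191 (mod 481)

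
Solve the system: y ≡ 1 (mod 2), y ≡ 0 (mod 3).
M = 2 × 3 = 6. M₁ = 3, y₁ ≡ 1 (mod 2). M₂ = 2, y₂ ≡ 2 (mod 3). y = 1×3×1 + 0×2×2 ≡ 3 (mod 6)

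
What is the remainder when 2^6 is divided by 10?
6 = 4 + 2 (binary 110). Repeated squaring mod 10: 2^1 ≡ 2; 2^2 ≡ 2² = 4 ≡ 4; 2^4 ≡ 4² = 16 ≡ 6. Multiply: 2^6 = 2^4 × 2^2 ≡ 6 × 4 (mod 10): 6 × 4 = 24 ≡ 4. So 2^6 ≡ 4 (mod 10).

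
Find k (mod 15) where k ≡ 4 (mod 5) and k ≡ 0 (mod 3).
M = 5 × 3 = 15. M₁ = 3, y₁ ≡ 2 (mod 5). M₂ = 5, y₂ ≡ 2 (mod 3). k = 4×3×2 + 0×5×2 ≡ 9 (mod 15)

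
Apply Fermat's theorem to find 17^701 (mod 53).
By Fermat: 17^{52} ≡ 1 (mod 53). 701 ≡ 25 (mod 52). So 17^{701} ≡ 17^{25} ≡ 25 (mod 53)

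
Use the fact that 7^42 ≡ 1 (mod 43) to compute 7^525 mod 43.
By Fermat: 7^{42} ≡ 1 (mod 43). 525 ≡ 21 (mod 42). So 7^{525} ≡ 7^{21} ≡ 42 (mod 43)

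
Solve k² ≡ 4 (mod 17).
The square roots of 4 mod 17 are 2 and 15. Verify: 2² = 4 ≡ 4 (mod 17)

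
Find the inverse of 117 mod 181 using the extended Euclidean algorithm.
Extended GCD: 117(82) + 181(-53) = 1. So 117^(-1) ≡ 82 ≡ 82 (mod 181). Verify: 117 × 82 = 9594 ≡ 1 (mod 181)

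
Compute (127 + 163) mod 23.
14

(127 + 163) = 290
290 mod 23 = 14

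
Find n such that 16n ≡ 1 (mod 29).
16^(-1) ≡ 20 (mod 29). Verification: 16 × 20 = 320 ≡ 1 (mod 29)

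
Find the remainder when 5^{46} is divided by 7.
By Fermat: 5^{6} ≡ 1 (mod 7). 46 = 7×6 + 4. So 5^{46} ≡ 5^{4} ≡ 2 (mod 7)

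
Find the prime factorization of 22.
2 × 11

Divide by primes starting from smallest:
22 ÷ 2 = 11
11 ÷ 11 = 1

22 = 2 × 11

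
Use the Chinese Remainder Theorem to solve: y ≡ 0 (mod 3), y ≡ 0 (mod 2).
M = 3 × 2 = 6. M₁ = 2, y₁ ≡ 2 (mod 3). M₂ = 3, y₂ ≡ 1 (mod 2). y = 0×2×2 + 0×3×1 ≡ 0 (mod 6)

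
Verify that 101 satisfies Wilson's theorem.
(100)! mod 101 = 100. Since this equals -1 (mod 101), Wilson confirms 101 is prime.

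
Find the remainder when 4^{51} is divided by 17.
By Fermat: 4^{16} ≡ 1 (mod 17). 51 = 3×16 + 3. So 4^{51} ≡ 4^{3} ≡ 13 (mod 17)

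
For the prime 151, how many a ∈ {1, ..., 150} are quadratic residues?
For prime 151, there are (p-1)/2 = (151-1)/2 = 75 quadratic residues (excluding 0).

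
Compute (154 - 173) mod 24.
5

(154 - 173) = -19
-19 mod 24 = 5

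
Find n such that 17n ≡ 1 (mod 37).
17^(-1) ≡ 24 (mod 37). Verification: 17 × 24 = 408 ≡ 1 (mod 37)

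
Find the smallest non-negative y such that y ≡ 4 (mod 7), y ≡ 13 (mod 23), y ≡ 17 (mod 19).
473

Using the Chinese Remainder Theorem:
M = product of moduli = 3059
For equation 1: M_1 = 437, 437 ≡ 3 (mod 7), inverse of 437 mod 7 is 5 (check: 3 × 5 = 15 ≡ 1 (mod 7))
For equation 2: M_2 = 133, 133 ≡ 18 (mod 23), inverse of 133 mod 23 is 9 (check: 18 × 9 = 162 ≡ 1 (mod 23))
For equation 3: M_3 = 161, 161 ≡ 9 (mod 19), inverse of 161 mod 19 is 17 (check: 9 × 17 = 153 ≡ 1 (mod 19))
Combine: y ≡ Σ r_i×M_i×(M_i⁻¹ mod m_i) = 4×437×5 + 13×133×9 + 17×161×17 = 8740 + 15561 + 46529 = 70830
70830 mod 3059 = 473
y ≡ 473 (mod 3059)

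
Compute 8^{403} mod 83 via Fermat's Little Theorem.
46

By Fermat's Little Theorem, a^(p-1) ≡ 1 (mod p) for prime p and gcd(a, p) = 1
Here p = 83, so 8^82 ≡ 1 (mod 83)
We can reduce the exponent: 403 mod 82 = 75
So 8^403 ≡ 8^75 (mod 83)
Computing: 8^75 mod 83 = 46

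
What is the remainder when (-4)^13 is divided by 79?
Using repeated squaring. (-4) ≡ 75 (mod 79). 13 = 8 + 4 + 1 (binary 1101). Repeated squaring mod 79: 75^1 ≡ 75; 75^2 ≡ 75² = 5625 ≡ 16; 75^4 ≡ 16² = 256 ≡ 19; 75^8 ≡ 19² = 361 ≡ 45. Multiply: (-4)^13 ≡ 75^8 × 75^4 × 75^1 ≡ 45 × 19 × 75 (mod 79): 45 × 19 = 855 ≡ 65; 65 × 75 = 4875 ≡ 56. So (-4)^13 ≡ 56 (mod 79).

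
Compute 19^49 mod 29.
Using Fermat: 19^{28} ≡ 1 (mod 29). 49 ≡ 21 (mod 28). So 19^{49} ≡ 19^{21} ≡ 17 (mod 29)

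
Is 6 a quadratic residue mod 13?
By Euler's criterion: 6^{6} ≡ 12 (mod 13). Since this equals -1 (≡ 12), 6 is not a QR.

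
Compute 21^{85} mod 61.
21

Using successive squaring:
Binary expansion of 85: 1010101
Powers of 21 mod 61 (each is the square of the previous):
  21^1 ≡ 21 (mod 61)
  21^2 ≡ 21² = 441 ≡ 14 (mod 61)
  21^4 ≡ 14² = 196 ≡ 13 (mod 61)
  21^8 ≡ 13² = 169 ≡ 47 (mod 61)
  21^16 ≡ 47² = 2209 ≡ 13 (mod 61)
  21^32 ≡ 13² = 169 ≡ 47 (mod 61)
  21^64 ≡ 47² = 2209 ≡ 13 (mod 61)
85 = 64 + 16 + 4 + 1, so 21^85 = 21^64 × 21^16 × 21^4 × 21^1 ≡ 13 × 13 × 13 × 21 (mod 61)
Multiplying step by step:
  13 × 13 = 169 ≡ 47 (mod 61)
  47 × 13 = 611 ≡ 1 (mod 61)
  1 × 21 = 21 ≡ 21 (mod 61)
Result: 21^85 ≡ 21 (mod 61)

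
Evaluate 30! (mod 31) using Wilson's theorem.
By Wilson's theorem, (30)! ≡ -1 ≡ 30 (mod 31)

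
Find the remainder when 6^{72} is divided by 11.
By Fermat: 6^{10} ≡ 1 (mod 11). 72 = 7×10 + 2. So 6^{72} ≡ 6^{2} ≡ 3 (mod 11)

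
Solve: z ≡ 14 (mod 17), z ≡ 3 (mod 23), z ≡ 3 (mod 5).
M = 17 × 23 × 5 = 1955. M₁ = 115, y₁ ≡ 4 (mod 17). M₂ = 85, y₂ ≡ 13 (mod 23). M₃ = 391, y₃ ≡ 1 (mod 5). z = 14×115×4 + 3×85×13 + 3×391×1 ≡ 1153 (mod 1955)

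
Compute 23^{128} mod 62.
47

Using successive squaring:
Binary expansion of 128: 10000000
Powers of 23 mod 62 (each is the square of the previous):
  23^1 ≡ 23 (mod 62)
  23^2 ≡ 23² = 529 ≡ 33 (mod 62)
  23^4 ≡ 33² = 1089 ≡ 35 (mod 62)
  23^8 ≡ 35² = 1225 ≡ 47 (mod 62)
  23^16 ≡ 47² = 2209 ≡ 39 (mod 62)
  23^32 ≡ 39² = 1521 ≡ 33 (mod 62)
  23^64 ≡ 33² = 1089 ≡ 35 (mod 62)
  23^128 ≡ 35² = 1225 ≡ 47 (mod 62)
128 is a power of 2, so 23^128 is the last square: ≡ 47 (mod 62)
Result: 23^128 ≡ 47 (mod 62)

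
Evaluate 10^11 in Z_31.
Using repeated squaring. 11 = 8 + 2 + 1 (binary 1011). Repeated squaring mod 31: 10^1 ≡ 10; 10^2 ≡ 10² = 100 ≡ 7; 10^4 ≡ 7² = 49 ≡ 18; 10^8 ≡ 18² = 324 ≡ 14. Multiply: 10^11 = 10^8 × 10^2 × 10^1 ≡ 14 × 7 × 10 (mod 31): 14 × 7 = 98 ≡ 5; 5 × 10 = 50 ≡ 19. So 10^11 ≡ 19 (mod 31).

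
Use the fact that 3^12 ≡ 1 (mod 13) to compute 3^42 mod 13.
By Fermat: 3^{12} ≡ 1 (mod 13). 42 = 3×12 + 6. So 3^{42} ≡ 3^{6} ≡ 1 (mod 13)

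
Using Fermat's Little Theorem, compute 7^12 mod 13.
By Fermat's Little Theorem, 7^{12} ≡ 1 (mod 13) since 13 is prime and gcd(7, 13) = 1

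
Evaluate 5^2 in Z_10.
2 = 2 (binary 10). Repeated squaring mod 10: 5^1 ≡ 5; 5^2 ≡ 5² = 25 ≡ 5. So 5^2 ≡ 5 (mod 10).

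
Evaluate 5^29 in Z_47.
Using repeated squaring. 29 = 16 + 8 + 4 + 1 (binary 11101). Repeated squaring mod 47: 5^1 ≡ 5; 5^2 ≡ 5² = 25 ≡ 25; 5^4 ≡ 25² = 625 ≡ 14; 5^8 ≡ 14² = 196 ≡ 8; 5^16 ≡ 8² = 64 ≡ 17. Multiply: 5^29 = 5^16 × 5^8 × 5^4 × 5^1 ≡ 17 × 8 × 14 × 5 (mod 47): 17 × 8 = 136 ≡ 42; 42 × 14 = 588 ≡ 24; 24 × 5 = 120 ≡ 26. So 5^29 ≡ 26 (mod 47).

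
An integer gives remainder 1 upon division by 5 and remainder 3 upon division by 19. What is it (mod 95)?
M = 5 × 19 = 95. M₁ = 19, y₁ ≡ 4 (mod 5). M₂ = 5, y₂ ≡ 4 (mod 19). x = 1×19×4 + 3×5×4 ≡ 41 (mod 95). The smallest positive such number is 41.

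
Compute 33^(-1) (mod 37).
33^(-1) ≡ 9 (mod 37). Verification: 33 × 9 = 297 ≡ 1 (mod 37)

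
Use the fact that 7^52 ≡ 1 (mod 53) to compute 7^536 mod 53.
By Fermat: 7^{52} ≡ 1 (mod 53). 536 ≡ 16 (mod 52). So 7^{536} ≡ 7^{16} ≡ 28 (mod 53)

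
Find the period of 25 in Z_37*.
Powers of 25 mod 37: 25^1≡25, 25^2≡33, 25^3≡11, 25^4≡16, 25^5≡30, 25^6≡10, 25^7≡28, 25^8≡34, 25^9≡36, 25^10≡12, 25^11≡4, 25^12≡26, 25^13≡21, 25^14≡7, 25^15≡27, 25^16≡9, 25^17≡3, 25^18≡1. Order = 18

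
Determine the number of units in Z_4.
2

Prime factorization: 4 = 2^2
Using the formula φ(n) = n × Π(1 - 1/p) for each prime factor p:
φ(4) = 4 × (1 - 1/2)
φ(4) = 2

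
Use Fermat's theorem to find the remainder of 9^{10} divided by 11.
1

By Fermat's Little Theorem, a^(p-1) ≡ 1 (mod p) for prime p and gcd(a, p) = 1
Here p = 11, so 9^10 ≡ 1 (mod 11)
We can reduce the exponent: 10 mod 10 = 0
So 9^10 ≡ 9^0 (mod 11)
Computing: 9^0 mod 11 = 1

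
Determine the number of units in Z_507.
312

Prime factorization: 507 = 3 × 13^2
Using the formula φ(n) = n × Π(1 - 1/p) for each prime factor p:
φ(507) = 507 × (1 - 1/3) × (1 - 1/13)
φ(507) = 312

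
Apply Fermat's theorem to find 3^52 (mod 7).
By Fermat: 3^{6} ≡ 1 (mod 7). 52 = 8×6 + 4. So 3^{52} ≡ 3^{4} ≡ 4 (mod 7)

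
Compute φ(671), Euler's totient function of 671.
600

Prime factorization: 671 = 11 × 61
Using the formula φ(n) = n × Π(1 - 1/p) for each prime factor p:
φ(671) = 671 × (1 - 1/11) × (1 - 1/61)
φ(671) = 600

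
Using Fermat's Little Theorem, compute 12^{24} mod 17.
16

By Fermat's Little Theorem, a^(p-1) ≡ 1 (mod p) for prime p and gcd(a, p) = 1
Here p = 17, so 12^16 ≡ 1 (mod 17)
We can reduce the exponent: 24 mod 16 = 8
So 12^24 ≡ 12^8 (mod 17)
Computing: 12^8 mod 17 = 16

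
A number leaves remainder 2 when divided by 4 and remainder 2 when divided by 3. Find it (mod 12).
M = 4 × 3 = 12. M₁ = 3, y₁ ≡ 3 (mod 4). M₂ = 4, y₂ ≡ 1 (mod 3). k = 2×3×3 + 2×4×1 ≡ 2 (mod 12)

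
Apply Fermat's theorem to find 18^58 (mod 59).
By Fermat's Little Theorem, 18^{58} ≡ 1 (mod 59) since 59 is prime and gcd(18, 59) = 1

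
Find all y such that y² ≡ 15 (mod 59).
The square roots of 15 mod 59 are 29 and 30. Verify: 29² = 841 ≡ 15 (mod 59)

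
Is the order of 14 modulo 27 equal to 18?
Yes, ord_27(14) = 18.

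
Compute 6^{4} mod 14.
8

Using successive squaring:
Binary expansion of 4: 100
Powers of 6 mod 14 (each is the square of the previous):
  6^1 ≡ 6 (mod 14)
  6^2 ≡ 6² = 36 ≡ 8 (mod 14)
  6^4 ≡ 8² = 64 ≡ 8 (mod 14)
4 is a power of 2, so 6^4 is the last square: ≡ 8 (mod 14)
Result: 6^4 ≡ 8 (mod 14)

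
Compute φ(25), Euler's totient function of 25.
20

Prime factorization: 25 = 5^2
Using the formula φ(n) = n × Π(1 - 1/p) for each prime factor p:
φ(25) = 25 × (1 - 1/5)
φ(25) = 20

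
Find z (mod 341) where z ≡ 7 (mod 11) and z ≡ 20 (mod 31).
M = 11 × 31 = 341. M₁ = 31, y₁ ≡ 5 (mod 11). M₂ = 11, y₂ ≡ 17 (mod 31). z = 7×31×5 + 20×11×17 ≡ 51 (mod 341)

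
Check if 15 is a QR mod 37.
By Euler's criterion: 15^{18} ≡ 36 (mod 37). Since this equals -1 (≡ 36), 15 is not a QR.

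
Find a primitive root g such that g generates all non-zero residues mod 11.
p - 1 = 10 has prime divisors 2, 5. h is a primitive root mod 11 iff h^(10/q) ≢ 1 (mod 11) for each such q.
h = 2: 2^5 ≡ 10, 2^2 ≡ 4 (mod 11); none is 1, so 2 has order 10 and is a primitive root.
The smallest primitive root mod 11 is g = 2.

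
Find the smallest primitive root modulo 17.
3

A primitive root g modulo p has order p-1 = 16
Prime divisors of 16: [2]
g is a primitive root iff g^(16/q) ≢ 1 (mod 17) for each prime divisor q
Testing small values:
  g = 2: 2^8 ≡ 1 (mod 17) → 2^8 ≡ 1, not primitive root
  g = 3: 3^8 ≡ 16 (mod 17) → none is 1, primitive root!
The smallest primitive root is 3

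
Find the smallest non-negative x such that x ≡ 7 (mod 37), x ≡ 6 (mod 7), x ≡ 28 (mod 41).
3226

Using the Chinese Remainder Theorem:
M = product of moduli = 10619
For equation 1: M_1 = 287, 287 ≡ 28 (mod 37), inverse of 287 mod 37 is 4 (check: 28 × 4 = 112 ≡ 1 (mod 37))
For equation 2: M_2 = 1517, 1517 ≡ 5 (mod 7), inverse of 1517 mod 7 is 3 (check: 5 × 3 = 15 ≡ 1 (mod 7))
For equation 3: M_3 = 259, 259 ≡ 13 (mod 41), inverse of 259 mod 41 is 19 (check: 13 × 19 = 247 ≡ 1 (mod 41))
Combine: x ≡ Σ r_i×M_i×(M_i⁻¹ mod m_i) = 7×287×4 + 6×1517×3 + 28×259×19 = 8036 + 27306 + 137788 = 173130
173130 mod 10619 = 3226
x ≡ 3226 (mod 10619)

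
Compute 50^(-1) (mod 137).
50^(-1) ≡ 74 (mod 137). Verification: 50 × 74 = 3700 ≡ 1 (mod 137)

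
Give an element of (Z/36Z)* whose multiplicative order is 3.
13 has order 3 mod 36 since 13^{3} ≡ 1 (mod 36) and no smaller power works.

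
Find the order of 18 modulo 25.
Powers of 18 mod 25: 18^1≡18, 18^2≡24, 18^3≡7, 18^4≡1. Order = 4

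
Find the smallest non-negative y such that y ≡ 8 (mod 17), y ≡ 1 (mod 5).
76

Using the Chinese Remainder Theorem:
M = product of moduli = 85
For equation 1: M_1 = 5, 5 ≡ 5 (mod 17), inverse of 5 mod 17 is 7 (check: 5 × 7 = 35 ≡ 1 (mod 17))
For equation 2: M_2 = 17, 17 ≡ 2 (mod 5), inverse of 17 mod 5 is 3 (check: 2 × 3 = 6 ≡ 1 (mod 5))
Combine: y ≡ Σ r_i×M_i×(M_i⁻¹ mod m_i) = 8×5×7 + 1×17×3 = 280 + 51 = 331
331 mod 85 = 76
y ≡ 76 (mod 85)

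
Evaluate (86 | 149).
(86/149) = 86^{74} mod 149 = 1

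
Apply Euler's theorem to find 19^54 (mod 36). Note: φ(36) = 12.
By Euler: 19^{12} ≡ 1 (mod 36) since gcd(19, 36) = 1. 54 = 4×12 + 6. So 19^{54} ≡ 19^{6} ≡ 1 (mod 36)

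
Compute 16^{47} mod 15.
1

Using successive squaring:
Binary expansion of 47: 101111
Powers of 16 mod 15 (each is the square of the previous):
  16^1 ≡ 1 (mod 15)
  16^2 ≡ 1² = 1 ≡ 1 (mod 15)
  16^4 ≡ 1² = 1 ≡ 1 (mod 15)
  16^8 ≡ 1² = 1 ≡ 1 (mod 15)
  16^16 ≡ 1² = 1 ≡ 1 (mod 15)
  16^32 ≡ 1² = 1 ≡ 1 (mod 15)
47 = 32 + 8 + 4 + 2 + 1, so 16^47 = 16^32 × 16^8 × 16^4 × 16^2 × 16^1 ≡ 1 × 1 × 1 × 1 × 1 (mod 15)
Multiplying step by step:
  1 × 1 = 1 ≡ 1 (mod 15)
  1 × 1 = 1 ≡ 1 (mod 15)
  1 × 1 = 1 ≡ 1 (mod 15)
  1 × 1 = 1 ≡ 1 (mod 15)
Result: 16^47 ≡ 1 (mod 15)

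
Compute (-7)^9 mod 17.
(-7) ≡ 10 (mod 17). 9 = 8 + 1 (binary 1001). Repeated squaring mod 17: 10^1 ≡ 10; 10^2 ≡ 10² = 100 ≡ 15; 10^4 ≡ 15² = 225 ≡ 4; 10^8 ≡ 4² = 16 ≡ 16. Multiply: (-7)^9 ≡ 10^8 × 10^1 ≡ 16 × 10 (mod 17): 16 × 10 = 160 ≡ 7. So (-7)^9 ≡ 7 (mod 17).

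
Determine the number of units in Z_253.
220

Prime factorization: 253 = 11 × 23
Using the formula φ(n) = n × Π(1 - 1/p) for each prime factor p:
φ(253) = 253 × (1 - 1/11) × (1 - 1/23)
φ(253) = 220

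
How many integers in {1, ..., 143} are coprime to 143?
120

Prime factorization: 143 = 11 × 13
Using the formula φ(n) = n × Π(1 - 1/p) for each prime factor p:
φ(143) = 143 × (1 - 1/11) × (1 - 1/13)
φ(143) = 120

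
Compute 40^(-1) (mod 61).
40^(-1) ≡ 29 (mod 61). Verification: 40 × 29 = 1160 ≡ 1 (mod 61)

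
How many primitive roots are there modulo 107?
Number of primitive roots mod 107 = φ(106) = 52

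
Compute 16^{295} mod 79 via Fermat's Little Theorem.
76

By Fermat's Little Theorem, a^(p-1) ≡ 1 (mod p) for prime p and gcd(a, p) = 1
Here p = 79, so 16^78 ≡ 1 (mod 79)
We can reduce the exponent: 295 mod 78 = 61
So 16^295 ≡ 16^61 (mod 79)
Computing: 16^61 mod 79 = 76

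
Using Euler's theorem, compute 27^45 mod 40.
By Euler: 27^{16} ≡ 1 (mod 40) since gcd(27, 40) = 1. 45 = 2×16 + 13. So 27^{45} ≡ 27^{13} ≡ 27 (mod 40)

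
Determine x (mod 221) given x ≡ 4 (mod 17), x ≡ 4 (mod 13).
4

Using the Chinese Remainder Theorem:
M = product of moduli = 221
For equation 1: M_1 = 13, 13 ≡ 13 (mod 17), inverse of 13 mod 17 is 4 (check: 13 × 4 = 52 ≡ 1 (mod 17))
For equation 2: M_2 = 17, 17 ≡ 4 (mod 13), inverse of 17 mod 13 is 10 (check: 4 × 10 = 40 ≡ 1 (mod 13))
Combine: x ≡ Σ r_i×M_i×(M_i⁻¹ mod m_i) = 4×13×4 + 4×17×10 = 208 + 680 = 888
888 mod 221 = 4
x ≡ 4 (mod 221)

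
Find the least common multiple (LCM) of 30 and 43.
1290

First find GCD(30, 43) using the Euclidean algorithm:
30 = 0 × 43 + 30
43 = 1 × 30 + 13
30 = 2 × 13 + 4
13 = 3 × 4 + 1
4 = 4 × 1 + 0
GCD(30, 43) = 1

LCM formula: LCM(a, b) = (a × b) / GCD(a, b)
LCM(30, 43) = (30 × 43) / 1
LCM(30, 43) = 1290 / 1
LCM(30, 43) = 1290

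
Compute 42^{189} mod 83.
34

Using successive squaring:
Binary expansion of 189: 10111101
Powers of 42 mod 83 (each is the square of the previous):
  42^1 ≡ 42 (mod 83)
  42^2 ≡ 42² = 1764 ≡ 21 (mod 83)
  42^4 ≡ 21² = 441 ≡ 26 (mod 83)
  42^8 ≡ 26² = 676 ≡ 12 (mod 83)
  42^16 ≡ 12² = 144 ≡ 61 (mod 83)
  42^32 ≡ 61² = 3721 ≡ 69 (mod 83)
  42^64 ≡ 69² = 4761 ≡ 30 (mod 83)
  42^128 ≡ 30² = 900 ≡ 70 (mod 83)
189 = 128 + 32 + 16 + 8 + 4 + 1, so 42^189 = 42^128 × 42^32 × 42^16 × 42^8 × 42^4 × 42^1 ≡ 70 × 69 × 61 × 12 × 26 × 42 (mod 83)
Multiplying step by step:
  70 × 69 = 4830 ≡ 16 (mod 83)
  16 × 61 = 976 ≡ 63 (mod 83)
  63 × 12 = 756 ≡ 9 (mod 83)
  9 × 26 = 234 ≡ 68 (mod 83)
  68 × 42 = 2856 ≡ 34 (mod 83)
Result: 42^189 ≡ 34 (mod 83)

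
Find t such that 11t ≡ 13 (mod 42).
5

Since gcd(11, 42) = 1 divides 13, a solution exists.
Multiply both sides by the inverse of 11 mod 42:
  11^(-1) mod 42 = 23
  x ≡ 23 × 13 ≡ 299 ≡ 5 (mod 42)
Verification: 11 × 5 = 55 = 1 × 42 + 13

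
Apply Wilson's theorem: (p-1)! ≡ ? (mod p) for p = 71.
By Wilson's theorem, (70)! ≡ -1 ≡ 70 (mod 71)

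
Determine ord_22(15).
Powers of 15 mod 22: 15^1≡15, 15^2≡5, 15^3≡9, 15^4≡3, 15^5≡1. Order = 5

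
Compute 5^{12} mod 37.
10

Using successive squaring:
Binary expansion of 12: 1100
Powers of 5 mod 37 (each is the square of the previous):
  5^1 ≡ 5 (mod 37)
  5^2 ≡ 5² = 25 ≡ 25 (mod 37)
  5^4 ≡ 25² = 625 ≡ 33 (mod 37)
  5^8 ≡ 33² = 1089 ≡ 16 (mod 37)
12 = 8 + 4, so 5^12 = 5^8 × 5^4 ≡ 16 × 33 (mod 37)
Multiplying step by step:
  16 × 33 = 528 ≡ 10 (mod 37)
Result: 5^12 ≡ 10 (mod 37)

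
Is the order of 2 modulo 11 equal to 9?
No, the actual order is 10, not 9.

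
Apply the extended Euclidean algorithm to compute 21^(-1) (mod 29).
Extended GCD: 21(-11) + 29(8) = 1. So 21^(-1) ≡ 18 ≡ 18 (mod 29). Verify: 21 × 18 = 378 ≡ 1 (mod 29)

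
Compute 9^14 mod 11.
Using Fermat: 9^{10} ≡ 1 (mod 11). 14 ≡ 4 (mod 10). So 9^{14} ≡ 9^{4} ≡ 5 (mod 11)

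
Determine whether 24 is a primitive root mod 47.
p - 1 = 46 has prime divisors 2, 23. Check 24^(46/q) mod 47 for each: 24^(46/2) = 24^23 ≡ 1, 24^(46/23) = 24^2 ≡ 12 (mod 47). Since 24^23 ≡ 1 (mod 47), the order of 24 divides 23 (in fact the order is 23) ≠ 46, so it is not a primitive root.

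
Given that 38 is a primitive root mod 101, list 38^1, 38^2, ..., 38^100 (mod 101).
g^1, g^2, ..., g^{100} mod 101: {38, 30, 29, 92, 62, 33, 42, 81, 48, 6, 26, 79, 73, 47, 69, 97, 50, 82, 86, 36, 55, 70, 34, 80, 10, 77, 98, 88, 11, 14, 27, 16, 2, 76, 60, 58, 83, 23, 66, 84, 61, 96, 12, 52, 57, 45, 94, 37, 93, 100, 63, 71, 72, 9, 39, 68, 59, 20, 53, 95, 75, 22, 28, 54, 32, 4, 51, 19, 15, 65, 46, 31, 67, 21, 91, 24, 3, 13, 90, 87, 74, 85, 99, 25, 41, 43, 18, 78, 35, 17, 40, 5, 89, 49, 44, 56, 7, 64, 8, 1}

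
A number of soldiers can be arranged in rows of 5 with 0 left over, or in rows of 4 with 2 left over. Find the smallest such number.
M = 5 × 4 = 20. M₁ = 4, y₁ ≡ 4 (mod 5). M₂ = 5, y₂ ≡ 1 (mod 4). t = 0×4×4 + 2×5×1 ≡ 10 (mod 20). The smallest positive such number is 10.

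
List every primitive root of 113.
Primitive roots mod 113: {3, 5, 6, 10, 12, 17, 19, 20, 21, 23, 24, 27, 29, 33, 34, 37, 38, 39, 43, 45, 46, 47, 54, 55, 58, 59, 66, 67, 68, 70, 74, 75, 76, 79, 80, 84, 86, 89, 90, 92, 93, 94, 96, 101, 103, 107, 108, 110}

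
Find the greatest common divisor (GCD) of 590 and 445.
5

Using the Euclidean algorithm:
590 = 1 × 445 + 145
445 = 3 × 145 + 10
145 = 14 × 10 + 5
10 = 2 × 5 + 0

GCD(590, 445) = 5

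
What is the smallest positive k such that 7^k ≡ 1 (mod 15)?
Powers of 7 mod 15: 7^1≡7, 7^2≡4, 7^3≡13, 7^4≡1. Order = 4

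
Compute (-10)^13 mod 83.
Using repeated squaring. (-10) ≡ 73 (mod 83). 13 = 8 + 4 + 1 (binary 1101). Repeated squaring mod 83: 73^1 ≡ 73; 73^2 ≡ 73² = 5329 ≡ 17; 73^4 ≡ 17² = 289 ≡ 40; 73^8 ≡ 40² = 1600 ≡ 23. Multiply: (-10)^13 ≡ 73^8 × 73^4 × 73^1 ≡ 23 × 40 × 73 (mod 83): 23 × 40 = 920 ≡ 7; 7 × 73 = 511 ≡ 13. So (-10)^13 ≡ 13 (mod 83).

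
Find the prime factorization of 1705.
5 × 11 × 31

Divide by primes starting from smallest:
1705 ÷ 5 = 341
341 ÷ 11 = 31
31 ÷ 31 = 1

1705 = 5 × 11 × 31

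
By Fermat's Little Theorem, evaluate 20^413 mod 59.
By Fermat: 20^{58} ≡ 1 (mod 59). 413 = 7×58 + 7. So 20^{413} ≡ 20^{7} ≡ 15 (mod 59)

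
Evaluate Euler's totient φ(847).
660

Prime factorization: 847 = 7 × 11^2
Using the formula φ(n) = n × Π(1 - 1/p) for each prime factor p:
φ(847) = 847 × (1 - 1/7) × (1 - 1/11)
φ(847) = 660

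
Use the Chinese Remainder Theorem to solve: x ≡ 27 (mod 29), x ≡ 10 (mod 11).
230

Using the Chinese Remainder Theorem:
M = product of moduli = 319
For equation 1: M_1 = 11, 11 ≡ 11 (mod 29), inverse of 11 mod 29 is 8 (check: 11 × 8 = 88 ≡ 1 (mod 29))
For equation 2: M_2 = 29, 29 ≡ 7 (mod 11), inverse of 29 mod 11 is 8 (check: 7 × 8 = 56 ≡ 1 (mod 11))
Combine: x ≡ Σ r_i×M_i×(M_i⁻¹ mod m_i) = 27×11×8 + 10×29×8 = 2376 + 2320 = 4696
4696 mod 319 = 230
x ≡ 230 (mod 319)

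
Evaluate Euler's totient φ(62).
30

Prime factorization: 62 = 2 × 31
Using the formula φ(n) = n × Π(1 - 1/p) for each prime factor p:
φ(62) = 62 × (1 - 1/2) × (1 - 1/31)
φ(62) = 30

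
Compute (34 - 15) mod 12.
7

(34 - 15) = 19
19 mod 12 = 7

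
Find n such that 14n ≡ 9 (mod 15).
6

Since gcd(14, 15) = 1 divides 9, a solution exists.
Multiply both sides by the inverse of 14 mod 15:
  14^(-1) mod 15 = 14
  x ≡ 14 × 9 ≡ 126 ≡ 6 (mod 15)
Verification: 14 × 6 = 84 = 5 × 15 + 9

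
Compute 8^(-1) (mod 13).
8^(-1) ≡ 5 (mod 13). Verification: 8 × 5 = 40 ≡ 1 (mod 13)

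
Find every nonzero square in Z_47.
QRs mod 47: {1, 2, 3, 4, 6, 7, 8, 9, 12, 14, 16, 17, 18, 21, 24, 25, 27, 28, 32, 34, 36, 37, 42}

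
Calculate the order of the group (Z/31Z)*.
30

Prime factorization: 31 = 31
Using the formula φ(n) = n × Π(1 - 1/p) for each prime factor p:
φ(31) = 31 × (1 - 1/31)
φ(31) = 30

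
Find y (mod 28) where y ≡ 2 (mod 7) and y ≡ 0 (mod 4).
M = 7 × 4 = 28. M₁ = 4, y₁ ≡ 2 (mod 7). M₂ = 7, y₂ ≡ 3 (mod 4). y = 2×4×2 + 0×7×3 ≡ 16 (mod 28)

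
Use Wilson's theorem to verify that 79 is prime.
(78)! mod 79 = 78. Since this equals -1 (mod 79), Wilson confirms 79 is prime.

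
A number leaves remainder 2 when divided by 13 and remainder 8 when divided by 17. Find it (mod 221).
M = 13 × 17 = 221. M₁ = 17, y₁ ≡ 10 (mod 13). M₂ = 13, y₂ ≡ 4 (mod 17). y = 2×17×10 + 8×13×4 ≡ 93 (mod 221)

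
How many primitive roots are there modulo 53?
24

The number of primitive roots modulo p is φ(p-1) = φ(52)
φ(52) = 24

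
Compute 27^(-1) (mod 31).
27^(-1) ≡ 23 (mod 31). Verification: 27 × 23 = 621 ≡ 1 (mod 31)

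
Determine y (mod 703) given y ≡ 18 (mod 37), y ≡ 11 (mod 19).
277

Using the Chinese Remainder Theorem:
M = product of moduli = 703
For equation 1: M_1 = 19, 19 ≡ 19 (mod 37), inverse of 19 mod 37 is 2 (check: 19 × 2 = 38 ≡ 1 (mod 37))
For equation 2: M_2 = 37, 37 ≡ 18 (mod 19), inverse of 37 mod 19 is 18 (check: 18 × 18 = 324 ≡ 1 (mod 19))
Combine: y ≡ Σ r_i×M_i×(M_i⁻¹ mod m_i) = 18×19×2 + 11×37×18 = 684 + 7326 = 8010
8010 mod 703 = 277
y ≡ 277 (mod 703)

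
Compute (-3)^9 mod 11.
(-3) ≡ 8 (mod 11). 9 = 8 + 1 (binary 1001). Repeated squaring mod 11: 8^1 ≡ 8; 8^2 ≡ 8² = 64 ≡ 9; 8^4 ≡ 9² = 81 ≡ 4; 8^8 ≡ 4² = 16 ≡ 5. Multiply: (-3)^9 ≡ 8^8 × 8^1 ≡ 5 × 8 (mod 11): 5 × 8 = 40 ≡ 7. So (-3)^9 ≡ 7 (mod 11).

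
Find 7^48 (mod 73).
Using repeated squaring. 48 = 32 + 16 (binary 110000). Repeated squaring mod 73: 7^1 ≡ 7; 7^2 ≡ 7² = 49 ≡ 49; 7^4 ≡ 49² = 2401 ≡ 65; 7^8 ≡ 65² = 4225 ≡ 64; 7^16 ≡ 64² = 4096 ≡ 8; 7^32 ≡ 8² = 64 ≡ 64. Multiply: 7^48 = 7^32 × 7^16 ≡ 64 × 8 (mod 73): 64 × 8 = 512 ≡ 1. So 7^48 ≡ 1 (mod 73).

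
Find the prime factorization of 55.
5 × 11

Divide by primes starting from smallest:
55 ÷ 5 = 11
11 ÷ 11 = 1

55 = 5 × 11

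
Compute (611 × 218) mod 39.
13

(611 × 218) = 133198
133198 mod 39 = 13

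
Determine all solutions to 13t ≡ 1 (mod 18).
7

Since gcd(13, 18) = 1 divides 1, a solution exists.
Multiply both sides by the inverse of 13 mod 18:
  13^(-1) mod 18 = 7
  x ≡ 7 × 1 ≡ 7 ≡ 7 (mod 18)
Verification: 13 × 7 = 91 = 5 × 18 + 1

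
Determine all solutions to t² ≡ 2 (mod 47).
The square roots of 2 mod 47 are 7 and 40. Verify: 7² = 49 ≡ 2 (mod 47)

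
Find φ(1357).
1276

Prime factorization: 1357 = 23 × 59
Using the formula φ(n) = n × Π(1 - 1/p) for each prime factor p:
φ(1357) = 1357 × (1 - 1/23) × (1 - 1/59)
φ(1357) = 1276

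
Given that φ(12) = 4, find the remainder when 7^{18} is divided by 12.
By Euler: 7^{4} ≡ 1 (mod 12) since gcd(7, 12) = 1. 18 = 4×4 + 2. So 7^{18} ≡ 7^{2} ≡ 1 (mod 12)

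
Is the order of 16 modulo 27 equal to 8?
No, the actual order is 9, not 8.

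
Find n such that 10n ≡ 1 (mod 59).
10^(-1) ≡ 6 (mod 59). Verification: 10 × 6 = 60 ≡ 1 (mod 59)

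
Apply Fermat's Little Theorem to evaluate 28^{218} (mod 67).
35

By Fermat's Little Theorem, a^(p-1) ≡ 1 (mod p) for prime p and gcd(a, p) = 1
Here p = 67, so 28^66 ≡ 1 (mod 67)
We can reduce the exponent: 218 mod 66 = 20
So 28^218 ≡ 28^20 (mod 67)
Computing: 28^20 mod 67 = 35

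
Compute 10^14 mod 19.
Using repeated squaring. 14 = 8 + 4 + 2 (binary 1110). Repeated squaring mod 19: 10^1 ≡ 10; 10^2 ≡ 10² = 100 ≡ 5; 10^4 ≡ 5² = 25 ≡ 6; 10^8 ≡ 6² = 36 ≡ 17. Multiply: 10^14 = 10^8 × 10^4 × 10^2 ≡ 17 × 6 × 5 (mod 19): 17 × 6 = 102 ≡ 7; 7 × 5 = 35 ≡ 16. So 10^14 ≡ 16 (mod 19).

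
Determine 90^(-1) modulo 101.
90^(-1) ≡ 55 (mod 101). Verification: 90 × 55 = 4950 ≡ 1 (mod 101)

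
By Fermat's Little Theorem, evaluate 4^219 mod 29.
By Fermat: 4^{28} ≡ 1 (mod 29). 219 ≡ 23 (mod 28). So 4^{219} ≡ 4^{23} ≡ 13 (mod 29)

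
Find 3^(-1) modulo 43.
29

Using Extended Euclidean Algorithm:
gcd(3, 43) = 1
Bezout coefficients: 3 × -14 + 43 × 1 = 1
So 3 × -14 ≡ 1 (mod 43)
The inverse is -14 mod 43 = 29
Verification: 3 × 29 = 87 = 2 × 43 + 1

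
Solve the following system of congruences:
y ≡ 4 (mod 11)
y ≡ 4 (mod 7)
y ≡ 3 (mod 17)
1159

Using the Chinese Remainder Theorem:
M = product of moduli = 1309
For equation 1: M_1 = 119, 119 ≡ 9 (mod 11), inverse of 119 mod 11 is 5 (check: 9 × 5 = 45 ≡ 1 (mod 11))
For equation 2: M_2 = 187, 187 ≡ 5 (mod 7), inverse of 187 mod 7 is 3 (check: 5 × 3 = 15 ≡ 1 (mod 7))
For equation 3: M_3 = 77, 77 ≡ 9 (mod 17), inverse of 77 mod 17 is 2 (check: 9 × 2 = 18 ≡ 1 (mod 17))
Combine: y ≡ Σ r_i×M_i×(M_i⁻¹ mod m_i) = 4×119×5 + 4×187×3 + 3×77×2 = 2380 + 2244 + 462 = 5086
5086 mod 1309 = 1159
y ≡ 1159 (mod 1309)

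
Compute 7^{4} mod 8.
1

Using successive squaring:
Binary expansion of 4: 100
Powers of 7 mod 8 (each is the square of the previous):
  7^1 ≡ 7 (mod 8)
  7^2 ≡ 7² = 49 ≡ 1 (mod 8)
  7^4 ≡ 1² = 1 ≡ 1 (mod 8)
4 is a power of 2, so 7^4 is the last square: ≡ 1 (mod 8)
Result: 7^4 ≡ 1 (mod 8)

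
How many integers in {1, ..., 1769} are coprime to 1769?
1680

Prime factorization: 1769 = 29 × 61
Using the formula φ(n) = n × Π(1 - 1/p) for each prime factor p:
φ(1769) = 1769 × (1 - 1/29) × (1 - 1/61)
φ(1769) = 1680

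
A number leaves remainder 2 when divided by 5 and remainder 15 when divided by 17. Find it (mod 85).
M = 5 × 17 = 85. M₁ = 17, y₁ ≡ 3 (mod 5). M₂ = 5, y₂ ≡ 7 (mod 17). y = 2×17×3 + 15×5×7 ≡ 32 (mod 85)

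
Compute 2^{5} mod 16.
0

Using successive squaring:
Binary expansion of 5: 101
Powers of 2 mod 16 (each is the square of the previous):
  2^1 ≡ 2 (mod 16)
  2^2 ≡ 2² = 4 ≡ 4 (mod 16)
  2^4 ≡ 4² = 16 ≡ 0 (mod 16)
5 = 4 + 1, so 2^5 = 2^4 × 2^1 ≡ 0 × 2 (mod 16)
Multiplying step by step:
  0 × 2 = 0 ≡ 0 (mod 16)
Result: 2^5 ≡ 0 (mod 16)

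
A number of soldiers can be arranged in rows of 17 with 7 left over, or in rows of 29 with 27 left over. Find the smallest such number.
M = 17 × 29 = 493. M₁ = 29, y₁ ≡ 10 (mod 17). M₂ = 17, y₂ ≡ 12 (mod 29). t = 7×29×10 + 27×17×12 ≡ 143 (mod 493). The smallest positive such number is 143.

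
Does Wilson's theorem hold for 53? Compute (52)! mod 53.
(52)! mod 53 = 52. Since this equals -1 (mod 53), Wilson confirms 53 is prime.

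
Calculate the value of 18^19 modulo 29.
Using repeated squaring. 19 = 16 + 2 + 1 (binary 10011). Repeated squaring mod 29: 18^1 ≡ 18; 18^2 ≡ 18² = 324 ≡ 5; 18^4 ≡ 5² = 25 ≡ 25; 18^8 ≡ 25² = 625 ≡ 16; 18^16 ≡ 16² = 256 ≡ 24. Multiply: 18^19 = 18^16 × 18^2 × 18^1 ≡ 24 × 5 × 18 (mod 29): 24 × 5 = 120 ≡ 4; 4 × 18 = 72 ≡ 14. So 18^19 ≡ 14 (mod 29).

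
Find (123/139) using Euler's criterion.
(123/139) = 123^{69} mod 139 = -1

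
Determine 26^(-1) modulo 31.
26^(-1) ≡ 6 (mod 31). Verification: 26 × 6 = 156 ≡ 1 (mod 31)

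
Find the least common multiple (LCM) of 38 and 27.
1026

First find GCD(38, 27) using the Euclidean algorithm:
38 = 1 × 27 + 11
27 = 2 × 11 + 5
11 = 2 × 5 + 1
5 = 5 × 1 + 0
GCD(38, 27) = 1

LCM formula: LCM(a, b) = (a × b) / GCD(a, b)
LCM(38, 27) = (38 × 27) / 1
LCM(38, 27) = 1026 / 1
LCM(38, 27) = 1026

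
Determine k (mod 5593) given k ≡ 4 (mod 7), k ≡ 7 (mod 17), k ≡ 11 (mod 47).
1656

Using the Chinese Remainder Theorem:
M = product of moduli = 5593
For equation 1: M_1 = 799, 799 ≡ 1 (mod 7), inverse of 799 mod 7 is 1 (check: 1 × 1 = 1 ≡ 1 (mod 7))
For equation 2: M_2 = 329, 329 ≡ 6 (mod 17), inverse of 329 mod 17 is 3 (check: 6 × 3 = 18 ≡ 1 (mod 17))
For equation 3: M_3 = 119, 119 ≡ 25 (mod 47), inverse of 119 mod 47 is 32 (check: 25 × 32 = 800 ≡ 1 (mod 47))
Combine: k ≡ Σ r_i×M_i×(M_i⁻¹ mod m_i) = 4×799×1 + 7×329×3 + 11×119×32 = 3196 + 6909 + 41888 = 51993
51993 mod 5593 = 1656
k ≡ 1656 (mod 5593)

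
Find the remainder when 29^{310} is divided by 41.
By Fermat: 29^{40} ≡ 1 (mod 41). 310 = 7×40 + 30. So 29^{310} ≡ 29^{30} ≡ 32 (mod 41)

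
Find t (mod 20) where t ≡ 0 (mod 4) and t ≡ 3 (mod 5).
M = 4 × 5 = 20. M₁ = 5, y₁ ≡ 1 (mod 4). M₂ = 4, y₂ ≡ 4 (mod 5). t = 0×5×1 + 3×4×4 ≡ 8 (mod 20)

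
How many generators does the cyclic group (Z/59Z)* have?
28

The number of primitive roots modulo p is φ(p-1) = φ(58)
φ(58) = 28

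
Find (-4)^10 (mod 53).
(-4) ≡ 49 (mod 53). 10 = 8 + 2 (binary 1010). Repeated squaring mod 53: 49^1 ≡ 49; 49^2 ≡ 49² = 2401 ≡ 16; 49^4 ≡ 16² = 256 ≡ 44; 49^8 ≡ 44² = 1936 ≡ 28. Multiply: (-4)^10 ≡ 49^8 × 49^2 ≡ 28 × 16 (mod 53): 28 × 16 = 448 ≡ 24. So (-4)^10 ≡ 24 (mod 53).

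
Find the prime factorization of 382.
2 × 191

Divide by primes starting from smallest:
382 ÷ 2 = 191
191 ÷ 191 = 1

382 = 2 × 191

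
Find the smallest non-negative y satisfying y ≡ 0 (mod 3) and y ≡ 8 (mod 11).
M = 3 × 11 = 33. M₁ = 11, y₁ ≡ 2 (mod 3). M₂ = 3, y₂ ≡ 4 (mod 11). y = 0×11×2 + 8×3×4 ≡ 30 (mod 33)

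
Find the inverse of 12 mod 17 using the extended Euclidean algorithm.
Extended GCD: 12(-7) + 17(5) = 1. So 12^(-1) ≡ 10 ≡ 10 (mod 17). Verify: 12 × 10 = 120 ≡ 1 (mod 17)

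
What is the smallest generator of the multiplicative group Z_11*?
p - 1 = 10 has prime divisors 2, 5. h is a primitive root mod 11 iff h^(10/q) ≢ 1 (mod 11) for each such q.
h = 2: 2^5 ≡ 10, 2^2 ≡ 4 (mod 11); none is 1, so 2 has order 10 and is a primitive root.
The smallest primitive root mod 11 is g = 2.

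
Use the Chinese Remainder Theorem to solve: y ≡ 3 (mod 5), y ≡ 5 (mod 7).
33

Using the Chinese Remainder Theorem:
M = product of moduli = 35
For equation 1: M_1 = 7, 7 ≡ 2 (mod 5), inverse of 7 mod 5 is 3 (check: 2 × 3 = 6 ≡ 1 (mod 5))
For equation 2: M_2 = 5, 5 ≡ 5 (mod 7), inverse of 5 mod 7 is 3 (check: 5 × 3 = 15 ≡ 1 (mod 7))
Combine: y ≡ Σ r_i×M_i×(M_i⁻¹ mod m_i) = 3×7×3 + 5×5×3 = 63 + 75 = 138
138 mod 35 = 33
y ≡ 33 (mod 35)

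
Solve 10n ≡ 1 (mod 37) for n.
10^(-1) ≡ 26 (mod 37). Verification: 10 × 26 = 260 ≡ 1 (mod 37)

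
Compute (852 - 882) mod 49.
19

(852 - 882) = -30
-30 mod 49 = 19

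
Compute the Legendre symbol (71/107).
(71/107) = 71^{53} mod 107 = -1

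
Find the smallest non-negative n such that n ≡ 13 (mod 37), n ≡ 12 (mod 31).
198

Using the Chinese Remainder Theorem:
M = product of moduli = 1147
For equation 1: M_1 = 31, 31 ≡ 31 (mod 37), inverse of 31 mod 37 is 6 (check: 31 × 6 = 186 ≡ 1 (mod 37))
For equation 2: M_2 = 37, 37 ≡ 6 (mod 31), inverse of 37 mod 31 is 26 (check: 6 × 26 = 156 ≡ 1 (mod 31))
Combine: n ≡ Σ r_i×M_i×(M_i⁻¹ mod m_i) = 13×31×6 + 12×37×26 = 2418 + 11544 = 13962
13962 mod 1147 = 198
n ≡ 198 (mod 1147)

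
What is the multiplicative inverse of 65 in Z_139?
65^(-1) ≡ 77 (mod 139). Verification: 65 × 77 = 5005 ≡ 1 (mod 139)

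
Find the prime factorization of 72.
2^3 × 3^2

Divide by primes starting from smallest:
72 ÷ 2 = 36
36 ÷ 2 = 18
18 ÷ 2 = 9
9 ÷ 3 = 3
3 ÷ 3 = 1

72 = 2^3 × 3^2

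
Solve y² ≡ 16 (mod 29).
The square roots of 16 mod 29 are 25 and 4. Verify: 25² = 625 ≡ 16 (mod 29)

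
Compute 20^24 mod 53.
Using repeated squaring. 24 = 16 + 8 (binary 11000). Repeated squaring mod 53: 20^1 ≡ 20; 20^2 ≡ 20² = 400 ≡ 29; 20^4 ≡ 29² = 841 ≡ 46; 20^8 ≡ 46² = 2116 ≡ 49; 20^16 ≡ 49² = 2401 ≡ 16. Multiply: 20^24 = 20^16 × 20^8 ≡ 16 × 49 (mod 53): 16 × 49 = 784 ≡ 42. So 20^24 ≡ 42 (mod 53).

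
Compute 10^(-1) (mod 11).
10^(-1) ≡ 10 (mod 11). Verification: 10 × 10 = 100 ≡ 1 (mod 11)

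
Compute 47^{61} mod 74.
47

Using successive squaring:
Binary expansion of 61: 111101
Powers of 47 mod 74 (each is the square of the previous):
  47^1 ≡ 47 (mod 74)
  47^2 ≡ 47² = 2209 ≡ 63 (mod 74)
  47^4 ≡ 63² = 3969 ≡ 47 (mod 74)
  47^8 ≡ 47² = 2209 ≡ 63 (mod 74)
  47^16 ≡ 63² = 3969 ≡ 47 (mod 74)
  47^32 ≡ 47² = 2209 ≡ 63 (mod 74)
61 = 32 + 16 + 8 + 4 + 1, so 47^61 = 47^32 × 47^16 × 47^8 × 47^4 × 47^1 ≡ 63 × 47 × 63 × 47 × 47 (mod 74)
Multiplying step by step:
  63 × 47 = 2961 ≡ 1 (mod 74)
  1 × 63 = 63 ≡ 63 (mod 74)
  63 × 47 = 2961 ≡ 1 (mod 74)
  1 × 47 = 47 ≡ 47 (mod 74)
Result: 47^61 ≡ 47 (mod 74)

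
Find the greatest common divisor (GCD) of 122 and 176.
2

Using the Euclidean algorithm:
122 = 0 × 176 + 122
176 = 1 × 122 + 54
122 = 2 × 54 + 14
54 = 3 × 14 + 12
14 = 1 × 12 + 2
12 = 6 × 2 + 0

GCD(122, 176) = 2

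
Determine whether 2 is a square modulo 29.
By Euler's criterion: 2^{14} ≡ 28 (mod 29). Since this equals -1 (≡ 28), 2 is not a QR.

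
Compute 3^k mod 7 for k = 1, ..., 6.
g^1, g^2, ..., g^{6} mod 7: {3, 2, 6, 4, 5, 1}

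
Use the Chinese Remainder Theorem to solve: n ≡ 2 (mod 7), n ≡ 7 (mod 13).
M = 7 × 13 = 91. M₁ = 13, y₁ ≡ 6 (mod 7). M₂ = 7, y₂ ≡ 2 (mod 13). n = 2×13×6 + 7×7×2 ≡ 72 (mod 91)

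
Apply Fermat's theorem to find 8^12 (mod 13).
By Fermat's Little Theorem, 8^{12} ≡ 1 (mod 13) since 13 is prime and gcd(8, 13) = 1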